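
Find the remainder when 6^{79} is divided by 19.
By Fermat: 6^{18} ≡ 1 (mod 19). 79 = 4×18 + 7. So 6^{79} ≡ 6^{7} ≡ 9 (mod 19)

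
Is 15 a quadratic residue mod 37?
By Euler's criterion: 15^{18} ≡ 36 mod 37. Since this equals -1 (≡ 36), 15 is not a QR.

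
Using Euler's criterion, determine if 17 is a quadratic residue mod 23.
By Euler's criterion: 17^{11} ≡ 22 (mod 23). Since this equals -1 (≡ 22), 17 is not a QR.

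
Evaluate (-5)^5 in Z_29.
By repeated squaring mod 29: (-5)^{1}≡24, (-5)^{2}≡25, (-5)^{4}≡16. Then (-5)^{5} = (-5)^{4+1} ≡ 16 × 24 ≡ 7 mod 29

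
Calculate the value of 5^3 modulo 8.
5^{3} = 125 ≡ 5 mod 8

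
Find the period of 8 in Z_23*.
Powers of 8 mod 23: 8^1≡8, 8^2≡18, 8^3≡6, 8^4≡2, 8^5≡16, 8^6≡13, 8^7≡12, 8^8≡4, 8^9≡9, 8^10≡3, 8^11≡1. So the order of 8 is 11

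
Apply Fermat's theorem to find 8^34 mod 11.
By Fermat: 8^{10} ≡ 1 mod 11. 34 = 3×10 + 4. So 8^{34} ≡ 8^{4} ≡ 4 mod 11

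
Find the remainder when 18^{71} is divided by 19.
By Fermat: 18^{18} ≡ 1 (mod 19). 71 = 3×18 + 17. So 18^{71} ≡ 18^{17} ≡ 18 (mod 19)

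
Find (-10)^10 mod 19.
By repeated squaring mod 19: (-10)^{1}≡9, (-10)^{2}≡5, (-10)^{4}≡6, (-10)^{8}≡17. Then (-10)^{10} = (-10)^{8+2} ≡ 17 × 5 ≡ 9 mod 19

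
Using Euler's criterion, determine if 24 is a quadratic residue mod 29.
By Euler's criterion: 24^{14} ≡ 1 (mod 29). Since this equals 1, 24 is a QR.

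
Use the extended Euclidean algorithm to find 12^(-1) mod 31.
Extended GCD: 12(13) + 31(-5) = 1. So 12^(-1) ≡ 13 mod 31. Verify: 12 × 13 = 156 ≡ 1 mod 31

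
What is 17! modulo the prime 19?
(18)! = (17)! × (18) ≡ -1 (mod 19). So (17)! ≡ -1 × (18)^(-1) ≡ (-1)×(-1) = 1 (mod 19)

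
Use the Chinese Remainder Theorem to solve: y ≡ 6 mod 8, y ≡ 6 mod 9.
M = 8 × 9 = 72. M₁ = 9, y₁ ≡ 1 mod 8. M₂ = 8, y₂ ≡ 8 mod 9. y = 6×9×1 + 6×8×8 ≡ 6 mod 72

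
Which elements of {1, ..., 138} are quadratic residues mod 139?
QRs mod 139: {1, 4, 5, 6, 7, 9, 11, 13, 16, 20, 24, 25, 28, 29, 30, 31, 34, 35, 36, 37, 38, 41, 42, 44, 45, 46, 47, 49, 51, 52, 54, 55, 57, 63, 64, 65, 66, 67, 69, 71, 77, 78, 79, 80, 81, 83, 86, 89, 91, 96, 99, 100, 106, 107, 112, 113, 116, 117, 118, 120, 121, 122, 124, 125, 127, 129, 131, 136, 137}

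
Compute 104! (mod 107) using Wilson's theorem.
(106)! = (104)! × (105) × (106) ≡ -1 (mod 107). So (104)! ≡ -1 × [(106)(105)]^(-1) ≡ 53 (mod 107)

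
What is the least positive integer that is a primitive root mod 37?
g = 2. Powers: [2, 4, 8, 16, 32, 27, 17, 34, 31, ...] generates all 36 non-zero residues.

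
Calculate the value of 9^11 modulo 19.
By repeated squaring mod 19: 9^{1}≡9, 9^{2}≡5, 9^{4}≡6, 9^{8}≡17. Then 9^{11} = 9^{8+2+1} ≡ 17 × 5 × 9 ≡ 5 mod 19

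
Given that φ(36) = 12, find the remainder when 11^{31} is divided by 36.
By Euler: 11^{12} ≡ 1 mod 36 since gcd(11, 36) = 1. 31 = 2×12 + 7. So 11^{31} ≡ 11^{7} ≡ 11 mod 36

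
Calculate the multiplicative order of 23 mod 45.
Powers of 23 mod 45: 23^1≡23, 23^2≡34, 23^3≡17, 23^4≡31, 23^5≡38, 23^6≡19, 23^7≡32, 23^8≡16, 23^9≡8, 23^10≡4, 23^11≡2, 23^12≡1. So the order of 23 is 12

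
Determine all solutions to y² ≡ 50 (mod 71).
The square roots of 50 mod 71 are 60 and 11. Verify: 60² = 3600 ≡ 50 (mod 71)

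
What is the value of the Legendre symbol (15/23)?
(15/23) = 15^{11} mod 23 = -1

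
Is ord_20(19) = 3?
Powers of 19 mod 20: 19^1≡19, 19^2≡1. Already 19^2≡1, so the order is 2 < 3. No, the actual order is 2.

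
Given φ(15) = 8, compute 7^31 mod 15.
By Euler: 7^{8} ≡ 1 mod 15 since gcd(7, 15) = 1. 31 = 3×8 + 7. So 7^{31} ≡ 7^{7} ≡ 13 mod 15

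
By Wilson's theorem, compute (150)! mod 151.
By Wilson's theorem, (150)! ≡ -1 ≡ 150 mod 151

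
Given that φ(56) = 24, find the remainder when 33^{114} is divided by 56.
By Euler: 33^{24} ≡ 1 mod 56 since gcd(33, 56) = 1. 114 = 4×24 + 18. So 33^{114} ≡ 33^{18} ≡ 1 mod 56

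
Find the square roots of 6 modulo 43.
The square roots of 6 mod 43 are 36 and 7. Verify: 36² = 1296 ≡ 6 (mod 43)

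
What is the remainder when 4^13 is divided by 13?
Using Fermat: 4^{12} ≡ 1 mod 13. 13 ≡ 1 mod 12. So 4^{13} ≡ 4^{1} ≡ 4 mod 13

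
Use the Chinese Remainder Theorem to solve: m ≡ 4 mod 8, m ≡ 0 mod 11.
M = 8 × 11 = 88. M₁ = 11, y₁ ≡ 3 mod 8. M₂ = 8, y₂ ≡ 7 mod 11. m = 4×11×3 + 0×8×7 ≡ 44 mod 88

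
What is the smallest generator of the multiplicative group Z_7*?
g = 3. For each prime q|6: 3^{3}≡6, 3^{2}≡2, none ≡ 1, so ord_7(3) = 6 and 3 is a primitive root.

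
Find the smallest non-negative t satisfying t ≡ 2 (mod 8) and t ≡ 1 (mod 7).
M = 8 × 7 = 56. M₁ = 7, y₁ ≡ 7 (mod 8). M₂ = 8, y₂ ≡ 1 (mod 7). t = 2×7×7 + 1×8×1 ≡ 50 (mod 56)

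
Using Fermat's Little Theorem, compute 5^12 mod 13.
By Fermat's Little Theorem, 5^{12} ≡ 1 mod 13 since 13 is prime and gcd(5, 13) = 1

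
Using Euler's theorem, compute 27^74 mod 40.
By Euler: 27^{16} ≡ 1 mod 40 since gcd(27, 40) = 1. 74 = 4×16 + 10. So 27^{74} ≡ 27^{10} ≡ 9 mod 40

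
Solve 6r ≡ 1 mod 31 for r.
Since 31 is prime, by Fermat 6^(-1) ≡ 6^{29} ≡ 26 mod 31. Verify: 6 × 26 = 156 ≡ 1 mod 31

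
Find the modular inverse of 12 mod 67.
Since 67 is prime, by Fermat 12^(-1) ≡ 12^{65} ≡ 28 mod 67. Verify: 12 × 28 = 336 ≡ 1 mod 67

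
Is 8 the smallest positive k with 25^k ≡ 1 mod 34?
Powers of 25 mod 34: 25^1≡25, 25^2≡13, 25^3≡19, 25^4≡33, 25^5≡9, 25^6≡21, 25^7≡15, 25^8≡1. First k with 25^k≡1 is k=8. Yes, ord_34(25) = 8.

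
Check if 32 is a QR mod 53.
By Euler's criterion: 32^{26} ≡ 52 mod 53. Since this equals -1 (≡ 52), 32 is not a QR.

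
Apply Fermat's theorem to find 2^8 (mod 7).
By Fermat: 2^{6} ≡ 1 (mod 7). So 2^{8} = 2^{6} · 2^{2} ≡ 2^{2} ≡ 4 (mod 7)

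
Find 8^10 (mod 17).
By repeated squaring (mod 17): 8^{1}≡8, 8^{2}≡13, 8^{4}≡16, 8^{8}≡1. Then 8^{10} = 8^{8+2} ≡ 1 × 13 ≡ 13 (mod 17)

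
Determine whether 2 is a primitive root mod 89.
2^{11} ≡ 1 mod 89 and 11 < 88, so ord_89(2) = 11 ≠ 88 and 2 is not a primitive root.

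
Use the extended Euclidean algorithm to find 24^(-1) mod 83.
Extended GCD: 24(-38) + 83(11) = 1. So 24^(-1) ≡ -38 ≡ 45 mod 83. Verify: 24 × 45 = 1080 ≡ 1 mod 83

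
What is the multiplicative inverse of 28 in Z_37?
Since 37 is prime, by Fermat 28^(-1) ≡ 28^{35} ≡ 4 (mod 37). Verify: 28 × 4 = 112 ≡ 1 (mod 37)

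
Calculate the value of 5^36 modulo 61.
By repeated squaring (mod 61): 5^{1}≡5, 5^{2}≡25, 5^{4}≡15, 5^{8}≡42, 5^{16}≡56, 5^{32}≡25. Then 5^{36} = 5^{32+4} ≡ 25 × 15 ≡ 9 (mod 61)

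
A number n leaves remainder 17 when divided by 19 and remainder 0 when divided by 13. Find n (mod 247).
M = 19 × 13 = 247. M₁ = 13, y₁ ≡ 3 (mod 19). M₂ = 19, y₂ ≡ 11 (mod 13). n = 17×13×3 + 0×19×11 ≡ 169 (mod 247)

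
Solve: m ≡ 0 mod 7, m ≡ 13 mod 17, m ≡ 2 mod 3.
M = 7 × 17 × 3 = 357. M₁ = 51, y₁ ≡ 4 mod 7. M₂ = 21, y₂ ≡ 13 mod 17. M₃ = 119, y₃ ≡ 2 mod 3. m = 0×51×4 + 13×21×13 + 2×119×2 ≡ 98 mod 357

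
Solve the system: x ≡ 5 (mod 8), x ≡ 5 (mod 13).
M = 8 × 13 = 104. M₁ = 13, y₁ ≡ 5 (mod 8). M₂ = 8, y₂ ≡ 5 (mod 13). x = 5×13×5 + 5×8×5 ≡ 5 (mod 104)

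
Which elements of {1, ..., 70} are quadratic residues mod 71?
Squares in Z_71*: {1, 2, 3, 4, 5, 6, 8, 9, 10, 12, 15, 16, 18, 19, 20, 24, 25, 27, 29, 30, 32, 36, 37, 38, 40, 43, 45, 48, 49, 50, 54, 57, 58, 60, 64}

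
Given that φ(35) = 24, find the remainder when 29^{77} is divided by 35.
By Euler: 29^{24} ≡ 1 (mod 35) since gcd(29, 35) = 1. 77 = 3×24 + 5. So 29^{77} ≡ 29^{5} ≡ 29 (mod 35)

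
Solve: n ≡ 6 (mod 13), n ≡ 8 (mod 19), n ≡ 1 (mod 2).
M = 13 × 19 × 2 = 494. M₁ = 38, y₁ ≡ 12 (mod 13). M₂ = 26, y₂ ≡ 11 (mod 19). M₃ = 247, y₃ ≡ 1 (mod 2). n = 6×38×12 + 8×26×11 + 1×247×1 ≡ 331 (mod 494)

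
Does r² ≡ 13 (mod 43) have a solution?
By Euler's criterion: 13^{21} ≡ 1 (mod 43). Since this equals 1, 13 is a QR.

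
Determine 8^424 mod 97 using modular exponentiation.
Using Fermat: 8^{96} ≡ 1 (mod 97). 424 ≡ 40 (mod 96). So 8^{424} ≡ 8^{40} ≡ 96 (mod 97)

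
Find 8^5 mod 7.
By repeated squaring mod 7: 8^{1}≡1, 8^{2}≡1, 8^{4}≡1. Then 8^{5} = 8^{4+1} ≡ 1 × 1 ≡ 1 mod 7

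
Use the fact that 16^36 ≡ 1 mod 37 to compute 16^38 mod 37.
By Fermat: 16^{36} ≡ 1 mod 37. So 16^{38} = 16^{36} · 16^{2} ≡ 16^{2} ≡ 34 mod 37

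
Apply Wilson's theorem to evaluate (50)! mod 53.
(52)! = (50)! × (51) × (52) ≡ -1 (mod 53). So (50)! ≡ -1 × [(52)(51)]^(-1) ≡ 26 (mod 53)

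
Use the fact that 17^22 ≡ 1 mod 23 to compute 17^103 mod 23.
By Fermat: 17^{22} ≡ 1 mod 23. 103 = 4×22 + 15. So 17^{103} ≡ 17^{15} ≡ 15 mod 23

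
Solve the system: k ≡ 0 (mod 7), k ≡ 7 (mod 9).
M = 7 × 9 = 63. M₁ = 9, y₁ ≡ 4 (mod 7). M₂ = 7, y₂ ≡ 4 (mod 9). k = 0×9×4 + 7×7×4 ≡ 7 (mod 63)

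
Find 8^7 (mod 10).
By repeated squaring (mod 10): 8^{1}≡8, 8^{2}≡4, 8^{4}≡6. Then 8^{7} = 8^{4+2+1} ≡ 6 × 4 × 8 ≡ 2 (mod 10)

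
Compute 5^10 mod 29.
By repeated squaring mod 29: 5^{1}≡5, 5^{2}≡25, 5^{4}≡16, 5^{8}≡24. Then 5^{10} = 5^{8+2} ≡ 24 × 25 ≡ 20 mod 29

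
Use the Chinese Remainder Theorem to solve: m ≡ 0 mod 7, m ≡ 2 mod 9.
M = 7 × 9 = 63. M₁ = 9, y₁ ≡ 4 mod 7. M₂ = 7, y₂ ≡ 4 mod 9. m = 0×9×4 + 2×7×4 ≡ 56 mod 63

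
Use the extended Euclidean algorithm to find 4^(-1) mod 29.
Extended GCD: 4(-7) + 29(1) = 1. So 4^(-1) ≡ -7 ≡ 22 mod 29. Verify: 4 × 22 = 88 ≡ 1 mod 29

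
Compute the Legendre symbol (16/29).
(16/29) = 16^{14} mod 29 = 1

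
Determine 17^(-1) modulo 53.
Since 53 is prime, by Fermat 17^(-1) ≡ 17^{51} ≡ 25 (mod 53). Verify: 17 × 25 = 425 ≡ 1 (mod 53)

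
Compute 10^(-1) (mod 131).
Since 131 is prime, by Fermat 10^(-1) ≡ 10^{129} ≡ 118 (mod 131). Verify: 10 × 118 = 1180 ≡ 1 (mod 131)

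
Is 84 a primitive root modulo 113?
ord_113(84) divides 112. For each prime q|112: 84^{56}≡112, 84^{16}≡109, none ≡ 1. So 84 has order 112 and is a primitive root mod 113.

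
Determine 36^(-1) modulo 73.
Since 73 is prime, by Fermat 36^(-1) ≡ 36^{71} ≡ 71 mod 73. Verify: 36 × 71 = 2556 ≡ 1 mod 73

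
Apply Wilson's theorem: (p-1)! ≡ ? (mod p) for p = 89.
By Wilson's theorem, (88)! ≡ -1 ≡ 88 mod 89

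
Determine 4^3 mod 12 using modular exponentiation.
4^{3} = 64 ≡ 4 mod 12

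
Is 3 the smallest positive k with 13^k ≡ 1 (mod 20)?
Powers of 13 mod 20: 13^1≡13, 13^2≡9, 13^3≡17, 13^4≡1. 13^3≡17≢1, so ord ≠ 3. No, the actual order is 4.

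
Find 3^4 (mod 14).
3^{4} = 81 ≡ 11 (mod 14)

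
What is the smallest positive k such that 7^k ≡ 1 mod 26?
Powers of 7 mod 26: 7^1≡7, 7^2≡23, 7^3≡5, 7^4≡9, 7^5≡11, 7^6≡25, 7^7≡19, 7^8≡3, 7^9≡21, 7^10≡17, 7^11≡15, 7^12≡1. Order = 12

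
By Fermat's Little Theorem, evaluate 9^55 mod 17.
By Fermat: 9^{16} ≡ 1 mod 17. 55 = 3×16 + 7. So 9^{55} ≡ 9^{7} ≡ 2 mod 17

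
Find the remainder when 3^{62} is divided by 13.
By Fermat: 3^{12} ≡ 1 (mod 13). 62 = 5×12 + 2. So 3^{62} ≡ 3^{2} ≡ 9 (mod 13)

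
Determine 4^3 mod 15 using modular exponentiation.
4^{3} = 64 ≡ 4 (mod 15)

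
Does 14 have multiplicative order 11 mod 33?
Powers of 14 mod 33: 14^1≡14, 14^2≡31, 14^3≡5, 14^4≡4, 14^5≡23, 14^6≡25, 14^7≡20, 14^8≡16, 14^9≡26, 14^10≡1. Already 14^10≡1, so the order is 10 < 11. No, the actual order is 10.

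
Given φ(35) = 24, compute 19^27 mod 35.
By Euler: 19^{24} ≡ 1 mod 35 since gcd(19, 35) = 1. 27 = 1×24 + 3. So 19^{27} ≡ 19^{3} ≡ 34 mod 35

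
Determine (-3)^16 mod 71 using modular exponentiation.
By repeated squaring (mod 71): (-3)^{1}≡68, (-3)^{2}≡9, (-3)^{4}≡10, (-3)^{8}≡29, (-3)^{16}≡60. So (-3)^{16} ≡ 60 (mod 71)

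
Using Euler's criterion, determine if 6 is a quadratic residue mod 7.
By Euler's criterion: 6^{3} ≡ 6 (mod 7). Since this equals -1 (≡ 6), 6 is not a QR.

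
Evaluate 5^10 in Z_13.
By repeated squaring (mod 13): 5^{1}≡5, 5^{2}≡12, 5^{4}≡1, 5^{8}≡1. Then 5^{10} = 5^{8+2} ≡ 1 × 12 ≡ 12 (mod 13)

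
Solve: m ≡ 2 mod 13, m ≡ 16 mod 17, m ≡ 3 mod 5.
M = 13 × 17 × 5 = 1105. M₁ = 85, y₁ ≡ 2 mod 13. M₂ = 65, y₂ ≡ 11 mod 17. M₃ = 221, y₃ ≡ 1 mod 5. m = 2×85×2 + 16×65×11 + 3×221×1 ≡ 288 mod 1105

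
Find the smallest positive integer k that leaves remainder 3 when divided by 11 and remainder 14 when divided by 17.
M = 11 × 17 = 187. M₁ = 17, y₁ ≡ 2 (mod 11). M₂ = 11, y₂ ≡ 14 (mod 17). k = 3×17×2 + 14×11×14 ≡ 14 (mod 187)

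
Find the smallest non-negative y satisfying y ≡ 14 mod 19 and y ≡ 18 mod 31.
M = 19 × 31 = 589. M₁ = 31, y₁ ≡ 8 mod 19. M₂ = 19, y₂ ≡ 18 mod 31. y = 14×31×8 + 18×19×18 ≡ 204 mod 589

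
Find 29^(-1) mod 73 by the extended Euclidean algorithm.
Extended GCD: 29(-5) + 73(2) = 1. So 29^(-1) ≡ -5 ≡ 68 mod 73. Verify: 29 × 68 = 1972 ≡ 1 mod 73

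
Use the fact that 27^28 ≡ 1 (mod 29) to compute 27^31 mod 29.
By Fermat: 27^{28} ≡ 1 (mod 29). So 27^{31} = 27^{28} · 27^{3} ≡ 27^{3} ≡ 21 (mod 29)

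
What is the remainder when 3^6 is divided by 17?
By repeated squaring (mod 17): 3^{1}≡3, 3^{2}≡9, 3^{4}≡13. Then 3^{6} = 3^{4+2} ≡ 13 × 9 ≡ 15 (mod 17)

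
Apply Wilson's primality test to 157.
(156)! mod 157 = 156. Since 156 ≡ -1 (mod 157), 157 is prime.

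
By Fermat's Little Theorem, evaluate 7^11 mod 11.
By Fermat: 7^{10} ≡ 1 (mod 11). So 7^{11} = 7^{10} · 7^{1} ≡ 7^{1} ≡ 7 (mod 11)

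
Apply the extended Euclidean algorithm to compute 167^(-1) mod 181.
Extended GCD: 167(-13) + 181(12) = 1. So 167^(-1) ≡ -13 ≡ 168 (mod 181). Verify: 167 × 168 = 28056 ≡ 1 (mod 181)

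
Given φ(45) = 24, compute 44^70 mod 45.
By Euler: 44^{24} ≡ 1 mod 45 since gcd(44, 45) = 1. 70 = 2×24 + 22. So 44^{70} ≡ 44^{22} ≡ 1 mod 45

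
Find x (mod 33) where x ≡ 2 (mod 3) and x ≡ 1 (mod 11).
M = 3 × 11 = 33. M₁ = 11, y₁ ≡ 2 (mod 3). M₂ = 3, y₂ ≡ 4 (mod 11). x = 2×11×2 + 1×3×4 ≡ 23 (mod 33)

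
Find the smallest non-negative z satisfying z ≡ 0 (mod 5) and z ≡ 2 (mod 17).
M = 5 × 17 = 85. M₁ = 17, y₁ ≡ 3 (mod 5). M₂ = 5, y₂ ≡ 7 (mod 17). z = 0×17×3 + 2×5×7 ≡ 70 (mod 85)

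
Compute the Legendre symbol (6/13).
(6/13) = 6^{6} mod 13 = -1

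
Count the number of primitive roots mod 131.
Number of primitive roots mod 131 = φ(p-1) = φ(130) = 48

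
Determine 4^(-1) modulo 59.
Since 59 is prime, by Fermat 4^(-1) ≡ 4^{57} ≡ 15 (mod 59). Verify: 4 × 15 = 60 ≡ 1 (mod 59)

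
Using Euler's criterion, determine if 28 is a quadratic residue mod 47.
By Euler's criterion: 28^{23} ≡ 1 mod 47. Since this equals 1, 28 is a QR.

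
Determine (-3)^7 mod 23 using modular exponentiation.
By repeated squaring mod 23: (-3)^{1}≡20, (-3)^{2}≡9, (-3)^{4}≡12. Then (-3)^{7} = (-3)^{4+2+1} ≡ 12 × 9 × 20 ≡ 21 mod 23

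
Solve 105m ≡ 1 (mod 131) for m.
Since 131 is prime, by Fermat 105^(-1) ≡ 105^{129} ≡ 5 (mod 131). Verify: 105 × 5 = 525 ≡ 1 (mod 131)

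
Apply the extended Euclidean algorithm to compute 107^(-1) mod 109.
Extended GCD: 107(54) + 109(-53) = 1. So 107^(-1) ≡ 54 mod 109. Verify: 107 × 54 = 5778 ≡ 1 mod 109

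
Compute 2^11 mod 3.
Using Fermat: 2^{2} ≡ 1 mod 3. 11 ≡ 1 mod 2. So 2^{11} ≡ 2^{1} ≡ 2 mod 3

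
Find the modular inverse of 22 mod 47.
Since 47 is prime, by Fermat 22^(-1) ≡ 22^{45} ≡ 15 mod 47. Verify: 22 × 15 = 330 ≡ 1 mod 47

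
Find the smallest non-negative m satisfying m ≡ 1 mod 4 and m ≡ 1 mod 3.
M = 4 × 3 = 12. M₁ = 3, y₁ ≡ 3 mod 4. M₂ = 4, y₂ ≡ 1 mod 3. m = 1×3×3 + 1×4×1 ≡ 1 mod 12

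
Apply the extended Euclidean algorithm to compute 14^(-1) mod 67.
Extended GCD: 14(24) + 67(-5) = 1. So 14^(-1) ≡ 24 (mod 67). Verify: 14 × 24 = 336 ≡ 1 (mod 67)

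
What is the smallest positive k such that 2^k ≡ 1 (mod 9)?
Powers of 2 mod 9: 2^1≡2, 2^2≡4, 2^3≡8, 2^4≡7, 2^5≡5, 2^6≡1. Order = 6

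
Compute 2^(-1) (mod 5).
Since 5 is prime, by Fermat 2^(-1) ≡ 2^{3} ≡ 3 (mod 5). Verify: 2 × 3 = 6 ≡ 1 (mod 5)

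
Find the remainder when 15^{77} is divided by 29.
By Fermat: 15^{28} ≡ 1 (mod 29). 77 = 2×28 + 21. So 15^{77} ≡ 15^{21} ≡ 12 (mod 29)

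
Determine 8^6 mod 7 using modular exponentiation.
Using Fermat: 8^{6} ≡ 1 (mod 7). 6 ≡ 0 (mod 6). So 8^{6} ≡ 8^{0} ≡ 1 (mod 7)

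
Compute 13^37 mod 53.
By repeated squaring (mod 53): 13^{1}≡13, 13^{2}≡10, 13^{4}≡47, 13^{8}≡36, 13^{16}≡24, 13^{32}≡46. Then 13^{37} = 13^{32+4+1} ≡ 46 × 47 × 13 ≡ 16 (mod 53)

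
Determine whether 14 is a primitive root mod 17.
ord_17(14) divides 16. For each prime q|16: 14^{8}≡16, none ≡ 1. So 14 has order 16 and is a primitive root mod 17.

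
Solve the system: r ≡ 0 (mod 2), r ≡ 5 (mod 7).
M = 2 × 7 = 14. M₁ = 7, y₁ ≡ 1 (mod 2). M₂ = 2, y₂ ≡ 4 (mod 7). r = 0×7×1 + 5×2×4 ≡ 12 (mod 14)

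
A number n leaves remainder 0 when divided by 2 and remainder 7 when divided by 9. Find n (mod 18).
M = 2 × 9 = 18. M₁ = 9, y₁ ≡ 1 (mod 2). M₂ = 2, y₂ ≡ 5 (mod 9). n = 0×9×1 + 7×2×5 ≡ 16 (mod 18)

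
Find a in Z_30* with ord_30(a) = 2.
11 has order 2 mod 30 since 11^{2} ≡ 1 mod 30 and no smaller power works.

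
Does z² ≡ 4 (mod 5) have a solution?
By Euler's criterion: 4^{2} ≡ 1 (mod 5). Since this equals 1, 4 is a QR.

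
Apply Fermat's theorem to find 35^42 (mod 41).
By Fermat: 35^{40} ≡ 1 (mod 41). So 35^{42} = 35^{40} · 35^{2} ≡ 35^{2} ≡ 36 (mod 41)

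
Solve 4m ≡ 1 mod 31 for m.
Since 31 is prime, by Fermat 4^(-1) ≡ 4^{29} ≡ 8 mod 31. Verify: 4 × 8 = 32 ≡ 1 mod 31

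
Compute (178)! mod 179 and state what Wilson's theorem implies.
(178)! mod 179 = 178. Since this equals -1 mod 179, Wilson confirms 179 is prime.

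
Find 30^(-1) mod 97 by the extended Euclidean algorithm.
Extended GCD: 30(-42) + 97(13) = 1. So 30^(-1) ≡ -42 ≡ 55 mod 97. Verify: 30 × 55 = 1650 ≡ 1 mod 97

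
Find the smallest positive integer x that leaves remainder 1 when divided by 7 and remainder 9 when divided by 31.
M = 7 × 31 = 217. M₁ = 31, y₁ ≡ 5 (mod 7). M₂ = 7, y₂ ≡ 9 (mod 31). x = 1×31×5 + 9×7×9 ≡ 71 (mod 217)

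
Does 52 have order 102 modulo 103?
52^{51} ≡ 1 (mod 103) and 51 < 102, so ord_103(52) = 51 ≠ 102 and 52 is not a primitive root.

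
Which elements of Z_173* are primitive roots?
There are φ(172) = 84 primitive roots mod 173: {2, 3, 5, 7, 8, 11, 12, 17, 18, 19, 20, 26, 27, 28, 30, 32, 39, 42, 44, 45, 46, 48, 50, 53, 58, 59, 61, 62, 63, 65, 66, 68, 69, 70, 71, 72, 74, 75, 76, 79, 82, 86, 87, 91, 94, 97, 98, 99, 101, 102, 103, 104, 105, 107, 108, 110, 111, 112, 114, 115, 120, 123, 125, 127, 128, 129, 131, 134, 141, 143, 145, 146, 147, 153, 154, 155, 156, 161, 162, 165, 166, 168, 170, 171}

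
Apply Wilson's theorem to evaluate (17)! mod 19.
(18)! = (17)! × (18) ≡ -1 (mod 19). So (17)! ≡ -1 × (18)^(-1) ≡ (-1)×(-1) = 1 (mod 19)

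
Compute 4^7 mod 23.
By repeated squaring (mod 23): 4^{1}≡4, 4^{2}≡16, 4^{4}≡3. Then 4^{7} = 4^{4+2+1} ≡ 3 × 16 × 4 ≡ 8 (mod 23)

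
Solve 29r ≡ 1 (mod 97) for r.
Since 97 is prime, by Fermat 29^(-1) ≡ 29^{95} ≡ 87 (mod 97). Verify: 29 × 87 = 2523 ≡ 1 (mod 97)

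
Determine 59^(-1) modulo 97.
Since 97 is prime, by Fermat 59^(-1) ≡ 59^{95} ≡ 74 mod 97. Verify: 59 × 74 = 4366 ≡ 1 mod 97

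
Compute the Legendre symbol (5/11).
(5/11) = 5^{5} mod 11 = 1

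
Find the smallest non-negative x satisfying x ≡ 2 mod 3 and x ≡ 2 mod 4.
M = 3 × 4 = 12. M₁ = 4, y₁ ≡ 1 mod 3. M₂ = 3, y₂ ≡ 3 mod 4. x = 2×4×1 + 2×3×3 ≡ 2 mod 12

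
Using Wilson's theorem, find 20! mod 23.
(22)! = (20)! × (21) × (22) ≡ -1 (mod 23). So (20)! ≡ -1 × [(22)(21)]^(-1) ≡ 11 (mod 23)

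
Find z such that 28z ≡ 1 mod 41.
Since 41 is prime, by Fermat 28^(-1) ≡ 28^{39} ≡ 22 mod 41. Verify: 28 × 22 = 616 ≡ 1 mod 41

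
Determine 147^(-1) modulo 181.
Since 181 is prime, by Fermat 147^(-1) ≡ 147^{179} ≡ 165 mod 181. Verify: 147 × 165 = 24255 ≡ 1 mod 181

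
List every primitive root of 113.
There are φ(112) = 48 primitive roots mod 113: {3, 5, 6, 10, 12, 17, 19, 20, 21, 23, 24, 27, 29, 33, 34, 37, 38, 39, 43, 45, 46, 47, 54, 55, 58, 59, 66, 67, 68, 70, 74, 75, 76, 79, 80, 84, 86, 89, 90, 92, 93, 94, 96, 101, 103, 107, 108, 110}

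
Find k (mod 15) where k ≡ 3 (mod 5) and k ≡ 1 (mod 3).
M = 5 × 3 = 15. M₁ = 3, y₁ ≡ 2 (mod 5). M₂ = 5, y₂ ≡ 2 (mod 3). k = 3×3×2 + 1×5×2 ≡ 13 (mod 15)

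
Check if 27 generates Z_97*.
27^{16} ≡ 1 (mod 97) and 16 < 96, so ord_97(27) = 16 ≠ 96 and 27 is not a primitive root.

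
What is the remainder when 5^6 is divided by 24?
By repeated squaring mod 24: 5^{1}≡5, 5^{2}≡1, 5^{4}≡1. Then 5^{6} = 5^{4+2} ≡ 1 × 1 ≡ 1 mod 24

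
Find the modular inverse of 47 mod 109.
Since 109 is prime, by Fermat 47^(-1) ≡ 47^{107} ≡ 58 (mod 109). Verify: 47 × 58 = 2726 ≡ 1 (mod 109)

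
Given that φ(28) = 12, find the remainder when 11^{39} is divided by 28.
By Euler: 11^{12} ≡ 1 (mod 28) since gcd(11, 28) = 1. 39 = 3×12 + 3. So 11^{39} ≡ 11^{3} ≡ 15 (mod 28)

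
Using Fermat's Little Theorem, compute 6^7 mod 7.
By Fermat: 6^{6} ≡ 1 (mod 7). So 6^{7} = 6^{6} · 6^{1} ≡ 6^{1} ≡ 6 (mod 7)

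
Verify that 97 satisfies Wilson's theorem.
(96)! mod 97 = 96. Since this equals -1 (mod 97), Wilson confirms 97 is prime.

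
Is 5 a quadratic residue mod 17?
By Euler's criterion: 5^{8} ≡ 16 (mod 17). Since this equals -1 (≡ 16), 5 is not a QR.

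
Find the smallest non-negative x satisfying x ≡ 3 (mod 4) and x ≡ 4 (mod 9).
M = 4 × 9 = 36. M₁ = 9, y₁ ≡ 1 (mod 4). M₂ = 4, y₂ ≡ 7 (mod 9). x = 3×9×1 + 4×4×7 ≡ 31 (mod 36)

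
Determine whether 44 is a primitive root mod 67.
ord_67(44) divides 66. For each prime q|66: 44^{33}≡66, 44^{22}≡37, 44^{6}≡59, none ≡ 1. So 44 has order 66 and is a primitive root mod 67.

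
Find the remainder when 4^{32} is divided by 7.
By Fermat: 4^{6} ≡ 1 mod 7. 32 = 5×6 + 2. So 4^{32} ≡ 4^{2} ≡ 2 mod 7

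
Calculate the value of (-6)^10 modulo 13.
By repeated squaring (mod 13): (-6)^{1}≡7, (-6)^{2}≡10, (-6)^{4}≡9, (-6)^{8}≡3. Then (-6)^{10} = (-6)^{8+2} ≡ 3 × 10 ≡ 4 (mod 13)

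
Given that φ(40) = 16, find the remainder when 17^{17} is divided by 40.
By Euler: 17^{16} ≡ 1 (mod 40) since gcd(17, 40) = 1. 17 = 1×16 + 1. So 17^{17} ≡ 17^{1} ≡ 17 (mod 40)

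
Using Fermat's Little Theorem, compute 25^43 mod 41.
By Fermat: 25^{40} ≡ 1 (mod 41). So 25^{43} = 25^{40} · 25^{3} ≡ 25^{3} ≡ 4 (mod 41)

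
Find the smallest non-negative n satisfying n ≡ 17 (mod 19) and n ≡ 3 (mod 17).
M = 19 × 17 = 323. M₁ = 17, y₁ ≡ 9 (mod 19). M₂ = 19, y₂ ≡ 9 (mod 17). n = 17×17×9 + 3×19×9 ≡ 207 (mod 323)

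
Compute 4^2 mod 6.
4^{2} = 16 ≡ 4 (mod 6)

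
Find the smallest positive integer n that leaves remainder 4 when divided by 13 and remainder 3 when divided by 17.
M = 13 × 17 = 221. M₁ = 17, y₁ ≡ 10 (mod 13). M₂ = 13, y₂ ≡ 4 (mod 17). n = 4×17×10 + 3×13×4 ≡ 173 (mod 221)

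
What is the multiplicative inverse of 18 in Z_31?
Since 31 is prime, by Fermat 18^(-1) ≡ 18^{29} ≡ 19 (mod 31). Verify: 18 × 19 = 342 ≡ 1 (mod 31)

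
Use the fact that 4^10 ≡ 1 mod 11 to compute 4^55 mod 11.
By Fermat: 4^{10} ≡ 1 mod 11. 55 = 5×10 + 5. So 4^{55} ≡ 4^{5} ≡ 1 mod 11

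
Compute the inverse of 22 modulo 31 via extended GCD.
Extended GCD: 22(-7) + 31(5) = 1. So 22^(-1) ≡ -7 ≡ 24 mod 31. Verify: 22 × 24 = 528 ≡ 1 mod 31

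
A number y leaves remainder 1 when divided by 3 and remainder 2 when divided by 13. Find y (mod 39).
M = 3 × 13 = 39. M₁ = 13, y₁ ≡ 1 (mod 3). M₂ = 3, y₂ ≡ 9 (mod 13). y = 1×13×1 + 2×3×9 ≡ 28 (mod 39)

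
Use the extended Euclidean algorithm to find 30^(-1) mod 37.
Extended GCD: 30(-16) + 37(13) = 1. So 30^(-1) ≡ -16 ≡ 21 mod 37. Verify: 30 × 21 = 630 ≡ 1 mod 37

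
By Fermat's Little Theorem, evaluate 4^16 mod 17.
By Fermat's Little Theorem, 4^{16} ≡ 1 mod 17 since 17 is prime and gcd(4, 17) = 1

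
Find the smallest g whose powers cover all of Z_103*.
g = 5. For each prime q|102: 5^{51}≡102, 5^{34}≡56, 5^{6}≡72, none ≡ 1, so ord_103(5) = 102 and 5 is a primitive root.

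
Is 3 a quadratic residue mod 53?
By Euler's criterion: 3^{26} ≡ 52 mod 53. Since this equals -1 (≡ 52), 3 is not a QR.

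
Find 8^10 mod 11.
Using Fermat: 8^{10} ≡ 1 mod 11. 10 ≡ 0 mod 10. So 8^{10} ≡ 8^{0} ≡ 1 mod 11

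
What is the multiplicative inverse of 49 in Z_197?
Since 197 is prime, by Fermat 49^(-1) ≡ 49^{195} ≡ 193 mod 197. Verify: 49 × 193 = 9457 ≡ 1 mod 197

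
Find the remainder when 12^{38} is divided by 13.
By Fermat: 12^{12} ≡ 1 (mod 13). 38 = 3×12 + 2. So 12^{38} ≡ 12^{2} ≡ 1 (mod 13)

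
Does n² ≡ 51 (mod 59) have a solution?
By Euler's criterion: 51^{29} ≡ 1 (mod 59). Since this equals 1, 51 is a QR.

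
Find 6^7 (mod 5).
Using Fermat: 6^{4} ≡ 1 (mod 5). 7 ≡ 3 (mod 4). So 6^{7} ≡ 6^{3} ≡ 1 (mod 5)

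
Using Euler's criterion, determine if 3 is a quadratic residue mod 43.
By Euler's criterion: 3^{21} ≡ 42 mod 43. Since this equals -1 (≡ 42), 3 is not a QR.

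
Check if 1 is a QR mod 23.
By Euler's criterion: 1^{11} ≡ 1 mod 23. Since this equals 1, 1 is a QR.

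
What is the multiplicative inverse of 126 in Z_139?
Since 139 is prime, by Fermat 126^(-1) ≡ 126^{137} ≡ 32 (mod 139). Verify: 126 × 32 = 4032 ≡ 1 (mod 139)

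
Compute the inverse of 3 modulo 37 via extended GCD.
Extended GCD: 3(-12) + 37(1) = 1. So 3^(-1) ≡ -12 ≡ 25 mod 37. Verify: 3 × 25 = 75 ≡ 1 mod 37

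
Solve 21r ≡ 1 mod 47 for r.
Since 47 is prime, by Fermat 21^(-1) ≡ 21^{45} ≡ 9 mod 47. Verify: 21 × 9 = 189 ≡ 1 mod 47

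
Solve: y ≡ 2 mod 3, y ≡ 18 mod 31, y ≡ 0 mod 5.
M = 3 × 31 × 5 = 465. M₁ = 155, y₁ ≡ 2 mod 3. M₂ = 15, y₂ ≡ 29 mod 31. M₃ = 93, y₃ ≡ 2 mod 5. y = 2×155×2 + 18×15×29 + 0×93×2 ≡ 80 mod 465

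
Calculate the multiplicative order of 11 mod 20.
Powers of 11 mod 20: 11^1≡11, 11^2≡1. Order = 2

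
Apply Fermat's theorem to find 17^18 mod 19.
By Fermat's Little Theorem, 17^{18} ≡ 1 mod 19 since 19 is prime and gcd(17, 19) = 1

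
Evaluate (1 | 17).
(1/17) = 1^{8} mod 17 = 1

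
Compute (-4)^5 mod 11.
By repeated squaring (mod 11): (-4)^{1}≡7, (-4)^{2}≡5, (-4)^{4}≡3. Then (-4)^{5} = (-4)^{4+1} ≡ 3 × 7 ≡ 10 (mod 11)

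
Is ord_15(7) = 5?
Powers of 7 mod 15: 7^1≡7, 7^2≡4, 7^3≡13, 7^4≡1. Already 7^4≡1, so the order is 4 < 5. No, the actual order is 4.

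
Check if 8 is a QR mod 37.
By Euler's criterion: 8^{18} ≡ 36 mod 37. Since this equals -1 (≡ 36), 8 is not a QR.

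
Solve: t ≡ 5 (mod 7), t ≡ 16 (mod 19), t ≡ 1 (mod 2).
M = 7 × 19 × 2 = 266. M₁ = 38, y₁ ≡ 5 (mod 7). M₂ = 14, y₂ ≡ 15 (mod 19). M₃ = 133, y₃ ≡ 1 (mod 2). t = 5×38×5 + 16×14×15 + 1×133×1 ≡ 187 (mod 266)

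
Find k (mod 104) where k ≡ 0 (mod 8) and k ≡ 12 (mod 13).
M = 8 × 13 = 104. M₁ = 13, y₁ ≡ 5 (mod 8). M₂ = 8, y₂ ≡ 5 (mod 13). k = 0×13×5 + 12×8×5 ≡ 64 (mod 104)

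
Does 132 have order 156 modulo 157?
132^{39} ≡ 1 (mod 157) and 39 < 156, so ord_157(132) = 39 ≠ 156 and 132 is not a primitive root.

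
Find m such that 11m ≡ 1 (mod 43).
Since 43 is prime, by Fermat 11^(-1) ≡ 11^{41} ≡ 4 (mod 43). Verify: 11 × 4 = 44 ≡ 1 (mod 43)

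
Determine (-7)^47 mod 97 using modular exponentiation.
By repeated squaring mod 97: (-7)^{1}≡90, (-7)^{2}≡49, (-7)^{4}≡73, (-7)^{8}≡91, (-7)^{16}≡36, (-7)^{32}≡35. Then (-7)^{47} = (-7)^{32+8+4+2+1} ≡ 35 × 91 × 73 × 49 × 90 ≡ 14 mod 97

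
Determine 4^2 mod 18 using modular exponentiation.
4^{2} = 16 ≡ 16 (mod 18)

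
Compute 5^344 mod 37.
Using Fermat: 5^{36} ≡ 1 mod 37. 344 ≡ 20 mod 36. So 5^{344} ≡ 5^{20} ≡ 12 mod 37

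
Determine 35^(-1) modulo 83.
Since 83 is prime, by Fermat 35^(-1) ≡ 35^{81} ≡ 19 (mod 83). Verify: 35 × 19 = 665 ≡ 1 (mod 83)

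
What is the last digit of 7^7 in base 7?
By repeated squaring (mod 7): 7^{1}≡0, 7^{2}≡0, 7^{4}≡0. Then 7^{7} = 7^{4+2+1} ≡ 0 × 0 × 0 ≡ 0 (mod 7)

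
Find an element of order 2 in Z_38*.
37 has order 2 mod 38 since 37^{2} ≡ 1 (mod 38) and no smaller power works.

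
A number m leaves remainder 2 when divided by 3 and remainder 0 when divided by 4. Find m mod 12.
M = 3 × 4 = 12. M₁ = 4, y₁ ≡ 1 mod 3. M₂ = 3, y₂ ≡ 3 mod 4. m = 2×4×1 + 0×3×3 ≡ 8 mod 12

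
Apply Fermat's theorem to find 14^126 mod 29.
By Fermat: 14^{28} ≡ 1 mod 29. 126 = 4×28 + 14. So 14^{126} ≡ 14^{14} ≡ 28 mod 29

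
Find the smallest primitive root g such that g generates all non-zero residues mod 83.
g = 2. For each prime q|82: 2^{41}≡82, 2^{2}≡4, none ≡ 1, so ord_83(2) = 82 and 2 is a primitive root.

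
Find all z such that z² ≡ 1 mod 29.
The square roots of 1 mod 29 are 1 and 28. Verify: 1² = 1 ≡ 1 mod 29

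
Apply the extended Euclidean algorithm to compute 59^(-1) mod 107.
Extended GCD: 59(-29) + 107(16) = 1. So 59^(-1) ≡ -29 ≡ 78 mod 107. Verify: 59 × 78 = 4602 ≡ 1 mod 107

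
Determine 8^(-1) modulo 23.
Since 23 is prime, by Fermat 8^(-1) ≡ 8^{21} ≡ 3 mod 23. Verify: 8 × 3 = 24 ≡ 1 mod 23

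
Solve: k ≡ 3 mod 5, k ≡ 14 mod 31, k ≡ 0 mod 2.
M = 5 × 31 × 2 = 310. M₁ = 62, y₁ ≡ 3 mod 5. M₂ = 10, y₂ ≡ 28 mod 31. M₃ = 155, y₃ ≡ 1 mod 2. k = 3×62×3 + 14×10×28 + 0×155×1 ≡ 138 mod 310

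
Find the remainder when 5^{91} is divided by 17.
By Fermat: 5^{16} ≡ 1 (mod 17). 91 = 5×16 + 11. So 5^{91} ≡ 5^{11} ≡ 11 (mod 17)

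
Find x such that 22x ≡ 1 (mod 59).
Since 59 is prime, by Fermat 22^(-1) ≡ 22^{57} ≡ 51 (mod 59). Verify: 22 × 51 = 1122 ≡ 1 (mod 59)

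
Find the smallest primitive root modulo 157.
g = 5. Powers: [5, 25, 125, 154, 142, 82, ...] generates all 156 non-zero residues.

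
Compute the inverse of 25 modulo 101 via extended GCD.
Extended GCD: 25(-4) + 101(1) = 1. So 25^(-1) ≡ -4 ≡ 97 mod 101. Verify: 25 × 97 = 2425 ≡ 1 mod 101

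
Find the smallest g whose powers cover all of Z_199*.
g = 3. For each prime q|198: 3^{99}≡198, 3^{66}≡106, 3^{18}≡125, none ≡ 1, so ord_199(3) = 198 and 3 is a primitive root.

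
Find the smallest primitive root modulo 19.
g = 2. For each prime q|18: 2^{9}≡18, 2^{6}≡7, none ≡ 1, so ord_19(2) = 18 and 2 is a primitive root.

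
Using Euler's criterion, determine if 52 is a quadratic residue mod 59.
By Euler's criterion: 52^{29} ≡ 58 (mod 59). Since this equals -1 (≡ 58), 52 is not a QR.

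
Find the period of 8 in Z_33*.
Powers of 8 mod 33: 8^1≡8, 8^2≡31, 8^3≡17, 8^4≡4, 8^5≡32, 8^6≡25, 8^7≡2, 8^8≡16, 8^9≡29, 8^10≡1. ord_33(8) = 10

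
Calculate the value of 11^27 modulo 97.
By repeated squaring mod 97: 11^{1}≡11, 11^{2}≡24, 11^{4}≡91, 11^{8}≡36, 11^{16}≡35. Then 11^{27} = 11^{16+8+2+1} ≡ 35 × 36 × 24 × 11 ≡ 27 mod 97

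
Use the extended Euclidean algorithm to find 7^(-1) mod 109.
Extended GCD: 7(-31) + 109(2) = 1. So 7^(-1) ≡ -31 ≡ 78 mod 109. Verify: 7 × 78 = 546 ≡ 1 mod 109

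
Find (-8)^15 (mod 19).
By repeated squaring (mod 19): (-8)^{1}≡11, (-8)^{2}≡7, (-8)^{4}≡11, (-8)^{8}≡7. Then (-8)^{15} = (-8)^{8+4+2+1} ≡ 7 × 11 × 7 × 11 ≡ 1 (mod 19)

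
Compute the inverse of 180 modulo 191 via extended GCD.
Extended GCD: 180(52) + 191(-49) = 1. So 180^(-1) ≡ 52 mod 191. Verify: 180 × 52 = 9360 ≡ 1 mod 191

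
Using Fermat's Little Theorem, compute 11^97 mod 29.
By Fermat: 11^{28} ≡ 1 mod 29. 97 = 3×28 + 13. So 11^{97} ≡ 11^{13} ≡ 21 mod 29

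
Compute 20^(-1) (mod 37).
Since 37 is prime, by Fermat 20^(-1) ≡ 20^{35} ≡ 13 (mod 37). Verify: 20 × 13 = 260 ≡ 1 (mod 37)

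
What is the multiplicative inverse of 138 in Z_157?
Since 157 is prime, by Fermat 138^(-1) ≡ 138^{155} ≡ 33 mod 157. Verify: 138 × 33 = 4554 ≡ 1 mod 157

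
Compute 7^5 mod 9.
By repeated squaring mod 9: 7^{1}≡7, 7^{2}≡4, 7^{4}≡7. Then 7^{5} = 7^{4+1} ≡ 7 × 7 ≡ 4 mod 9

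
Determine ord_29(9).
Powers of 9 mod 29: 9^1≡9, 9^2≡23, 9^3≡4, 9^4≡7, 9^5≡5, 9^6≡16, 9^7≡28, 9^8≡20, 9^9≡6, 9^10≡25, 9^11≡22, 9^12≡24, 9^13≡13, 9^14≡1. So the order of 9 is 14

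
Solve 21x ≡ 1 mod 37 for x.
Since 37 is prime, by Fermat 21^(-1) ≡ 21^{35} ≡ 30 mod 37. Verify: 21 × 30 = 630 ≡ 1 mod 37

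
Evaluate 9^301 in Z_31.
Using Fermat: 9^{30} ≡ 1 mod 31. 301 ≡ 1 mod 30. So 9^{301} ≡ 9^{1} ≡ 9 mod 31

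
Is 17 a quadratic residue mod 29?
By Euler's criterion: 17^{14} ≡ 28 (mod 29). Since this equals -1 (≡ 28), 17 is not a QR.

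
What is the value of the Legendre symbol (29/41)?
(29/41) = 29^{20} mod 41 = -1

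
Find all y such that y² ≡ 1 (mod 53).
The square roots of 1 mod 53 are 1 and 52. Verify: 1² = 1 ≡ 1 (mod 53)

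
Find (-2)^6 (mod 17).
By repeated squaring (mod 17): (-2)^{1}≡15, (-2)^{2}≡4, (-2)^{4}≡16. Then (-2)^{6} = (-2)^{4+2} ≡ 16 × 4 ≡ 13 (mod 17)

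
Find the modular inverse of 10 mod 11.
Since 11 is prime, by Fermat 10^(-1) ≡ 10^{9} ≡ 10 (mod 11). Verify: 10 × 10 = 100 ≡ 1 (mod 11)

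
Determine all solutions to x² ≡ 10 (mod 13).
The square roots of 10 mod 13 are 7 and 6. Verify: 7² = 49 ≡ 10 (mod 13)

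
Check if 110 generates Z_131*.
ord_131(110) divides 130. For each prime q|130: 110^{65}≡130, 110^{26}≡61, 110^{10}≡60, none ≡ 1. So 110 has order 130 and is a primitive root mod 131.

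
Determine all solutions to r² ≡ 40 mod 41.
The square roots of 40 mod 41 are 32 and 9. Verify: 32² = 1024 ≡ 40 mod 41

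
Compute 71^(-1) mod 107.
Since 107 is prime, by Fermat 71^(-1) ≡ 71^{105} ≡ 104 mod 107. Verify: 71 × 104 = 7384 ≡ 1 mod 107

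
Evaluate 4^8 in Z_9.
By repeated squaring mod 9: 4^{1}≡4, 4^{2}≡7, 4^{4}≡4, 4^{8}≡7. So 4^{8} ≡ 7 mod 9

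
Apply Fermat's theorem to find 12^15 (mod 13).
By Fermat: 12^{12} ≡ 1 (mod 13). So 12^{15} = 12^{12} · 12^{3} ≡ 12^{3} ≡ 12 (mod 13)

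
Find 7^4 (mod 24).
7^{4} = 2401 ≡ 1 (mod 24)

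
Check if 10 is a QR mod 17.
By Euler's criterion: 10^{8} ≡ 16 mod 17. Since this equals -1 (≡ 16), 10 is not a QR.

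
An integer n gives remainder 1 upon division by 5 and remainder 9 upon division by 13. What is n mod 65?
M = 5 × 13 = 65. M₁ = 13, y₁ ≡ 2 mod 5. M₂ = 5, y₂ ≡ 8 mod 13. n = 1×13×2 + 9×5×8 ≡ 61 mod 65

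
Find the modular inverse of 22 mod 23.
Since 23 is prime, by Fermat 22^(-1) ≡ 22^{21} ≡ 22 mod 23. Verify: 22 × 22 = 484 ≡ 1 mod 23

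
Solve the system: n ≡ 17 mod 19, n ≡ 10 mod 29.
M = 19 × 29 = 551. M₁ = 29, y₁ ≡ 2 mod 19. M₂ = 19, y₂ ≡ 26 mod 29. n = 17×29×2 + 10×19×26 ≡ 416 mod 551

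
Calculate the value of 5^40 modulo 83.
By repeated squaring (mod 83): 5^{1}≡5, 5^{2}≡25, 5^{4}≡44, 5^{8}≡27, 5^{16}≡65, 5^{32}≡75. Then 5^{40} = 5^{32+8} ≡ 75 × 27 ≡ 33 (mod 83)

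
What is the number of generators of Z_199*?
A prime p has φ(p-1) primitive roots; here φ(198) = 60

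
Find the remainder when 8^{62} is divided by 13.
By Fermat: 8^{12} ≡ 1 mod 13. 62 = 5×12 + 2. So 8^{62} ≡ 8^{2} ≡ 12 mod 13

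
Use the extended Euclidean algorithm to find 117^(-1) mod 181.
Extended GCD: 117(82) + 181(-53) = 1. So 117^(-1) ≡ 82 mod 181. Verify: 117 × 82 = 9594 ≡ 1 mod 181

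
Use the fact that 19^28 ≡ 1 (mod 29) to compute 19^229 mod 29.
By Fermat: 19^{28} ≡ 1 (mod 29). 229 ≡ 5 (mod 28). So 19^{229} ≡ 19^{5} ≡ 21 (mod 29)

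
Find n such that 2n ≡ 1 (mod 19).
Since 19 is prime, by Fermat 2^(-1) ≡ 2^{17} ≡ 10 (mod 19). Verify: 2 × 10 = 20 ≡ 1 (mod 19)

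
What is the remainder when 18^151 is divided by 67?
Using Fermat: 18^{66} ≡ 1 mod 67. 151 ≡ 19 mod 66. So 18^{151} ≡ 18^{19} ≡ 57 mod 67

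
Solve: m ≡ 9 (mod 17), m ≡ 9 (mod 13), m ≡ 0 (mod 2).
M = 17 × 13 × 2 = 442. M₁ = 26, y₁ ≡ 2 (mod 17). M₂ = 34, y₂ ≡ 5 (mod 13). M₃ = 221, y₃ ≡ 1 (mod 2). m = 9×26×2 + 9×34×5 + 0×221×1 ≡ 230 (mod 442)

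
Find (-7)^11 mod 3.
Using Fermat: (-7)^{2} ≡ 1 mod 3. 11 ≡ 1 mod 2. So (-7)^{11} ≡ (-7)^{1} ≡ 2 mod 3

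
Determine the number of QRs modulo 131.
For prime 131, there are (p-1)/2 = (131-1)/2 = 65 quadratic residues (excluding 0).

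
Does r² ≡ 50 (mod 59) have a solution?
By Euler's criterion: 50^{29} ≡ 58 (mod 59). Since this equals -1 (≡ 58), 50 is not a QR.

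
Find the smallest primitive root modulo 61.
g = 2. Powers: [2, 4, 8, 16, 32, 3, 6, ...] generates all 60 non-zero residues.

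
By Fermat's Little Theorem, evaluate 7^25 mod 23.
By Fermat: 7^{22} ≡ 1 mod 23. So 7^{25} = 7^{22} · 7^{3} ≡ 7^{3} ≡ 21 mod 23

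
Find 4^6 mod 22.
By repeated squaring mod 22: 4^{1}≡4, 4^{2}≡16, 4^{4}≡14. Then 4^{6} = 4^{4+2} ≡ 14 × 16 ≡ 4 mod 22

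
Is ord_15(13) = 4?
Powers of 13 mod 15: 13^1≡13, 13^2≡4, 13^3≡7, 13^4≡1. First k with 13^k≡1 is k=4. Yes, ord_15(13) = 4.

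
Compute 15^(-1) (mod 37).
Since 37 is prime, by Fermat 15^(-1) ≡ 15^{35} ≡ 5 (mod 37). Verify: 15 × 5 = 75 ≡ 1 (mod 37)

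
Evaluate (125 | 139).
(125/139) = 125^{69} mod 139 = 1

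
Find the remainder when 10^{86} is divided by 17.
By Fermat: 10^{16} ≡ 1 mod 17. 86 = 5×16 + 6. So 10^{86} ≡ 10^{6} ≡ 9 mod 17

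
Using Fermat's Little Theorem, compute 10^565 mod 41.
By Fermat: 10^{40} ≡ 1 mod 41. 565 ≡ 5 mod 40. So 10^{565} ≡ 10^{5} ≡ 1 mod 41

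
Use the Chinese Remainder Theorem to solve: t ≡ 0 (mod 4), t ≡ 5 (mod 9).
M = 4 × 9 = 36. M₁ = 9, y₁ ≡ 1 (mod 4). M₂ = 4, y₂ ≡ 7 (mod 9). t = 0×9×1 + 5×4×7 ≡ 32 (mod 36)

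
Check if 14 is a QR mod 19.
By Euler's criterion: 14^{9} ≡ 18 mod 19. Since this equals -1 (≡ 18), 14 is not a QR.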